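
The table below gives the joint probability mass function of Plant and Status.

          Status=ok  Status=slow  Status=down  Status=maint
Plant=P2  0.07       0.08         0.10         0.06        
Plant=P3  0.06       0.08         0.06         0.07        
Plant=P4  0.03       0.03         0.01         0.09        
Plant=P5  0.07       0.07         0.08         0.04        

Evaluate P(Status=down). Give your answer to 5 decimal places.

P(Status=down) = 0.10 + 0.06 + 0.01 + 0.08 = 0.25.

0.25000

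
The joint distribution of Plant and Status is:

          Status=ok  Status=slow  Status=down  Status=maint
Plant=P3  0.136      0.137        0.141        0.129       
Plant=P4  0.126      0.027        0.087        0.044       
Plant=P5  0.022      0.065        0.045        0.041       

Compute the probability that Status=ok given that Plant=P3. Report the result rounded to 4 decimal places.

0.2505

P(Plant=P3) = 0.136 + 0.137 + 0.141 + 0.129 = 0.543.
P(Status=ok | Plant=P3) = 0.136/0.543 = 0.2505.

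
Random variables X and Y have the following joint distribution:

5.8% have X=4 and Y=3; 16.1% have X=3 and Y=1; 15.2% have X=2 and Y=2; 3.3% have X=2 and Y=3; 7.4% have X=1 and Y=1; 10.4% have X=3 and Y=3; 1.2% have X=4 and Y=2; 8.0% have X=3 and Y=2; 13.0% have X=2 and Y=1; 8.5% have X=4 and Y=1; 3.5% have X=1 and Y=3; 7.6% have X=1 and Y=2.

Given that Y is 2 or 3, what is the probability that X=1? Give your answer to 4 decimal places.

P(Y=2) = 0.076 + 0.152 + 0.080 + 0.012 = 0.320.
P(Y=3) = 0.035 + 0.033 + 0.104 + 0.058 = 0.230.
P(Y ∈ {2, 3}) = 0.320 + 0.230 = 0.550; P(X=1, Y ∈ {2, 3}) = 0.076 + 0.035 = 0.111.
P(X=1 | Y ∈ {2, 3}) = 0.111/0.550 = 0.2018.

0.2018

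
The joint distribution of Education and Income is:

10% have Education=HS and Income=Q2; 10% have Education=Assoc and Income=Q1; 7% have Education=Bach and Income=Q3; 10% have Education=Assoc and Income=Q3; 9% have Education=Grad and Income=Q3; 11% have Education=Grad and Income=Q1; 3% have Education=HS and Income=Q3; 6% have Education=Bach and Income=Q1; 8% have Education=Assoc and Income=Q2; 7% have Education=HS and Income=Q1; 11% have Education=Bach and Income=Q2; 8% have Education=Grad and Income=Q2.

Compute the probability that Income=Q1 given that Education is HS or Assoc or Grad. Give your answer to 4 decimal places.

0.3684

P(Education=HS) = 0.07 + 0.10 + 0.03 = 0.20.
P(Education=Assoc) = 0.10 + 0.08 + 0.10 = 0.28.
P(Education=Grad) = 0.11 + 0.08 + 0.09 = 0.28.
P(Education ∈ {HS, Assoc, Grad}) = 0.20 + 0.28 + 0.28 = 0.76; P(Income=Q1, Education ∈ {HS, Assoc, Grad}) = 0.07 + 0.10 + 0.11 = 0.28.
P(Income=Q1 | Education ∈ {HS, Assoc, Grad}) = 0.28/0.76 = 0.3684.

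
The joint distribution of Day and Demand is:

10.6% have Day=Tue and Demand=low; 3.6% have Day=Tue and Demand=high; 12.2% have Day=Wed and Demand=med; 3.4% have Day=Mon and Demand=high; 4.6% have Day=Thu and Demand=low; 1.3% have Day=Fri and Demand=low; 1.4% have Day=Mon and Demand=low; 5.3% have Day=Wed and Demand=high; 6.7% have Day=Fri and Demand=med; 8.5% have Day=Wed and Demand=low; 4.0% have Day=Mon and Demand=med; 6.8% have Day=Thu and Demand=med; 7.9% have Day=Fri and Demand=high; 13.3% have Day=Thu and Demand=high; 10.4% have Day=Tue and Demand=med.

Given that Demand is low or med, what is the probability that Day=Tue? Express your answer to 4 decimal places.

P(Demand=low) = 0.014 + 0.106 + 0.085 + 0.046 + 0.013 = 0.264.
P(Demand=med) = 0.040 + 0.104 + 0.122 + 0.068 + 0.067 = 0.401.
P(Demand ∈ {low, med}) = 0.264 + 0.401 = 0.665; P(Day=Tue, Demand ∈ {low, med}) = 0.106 + 0.104 = 0.210.
P(Day=Tue | Demand ∈ {low, med}) = 0.210/0.665 = 0.3158.

0.3158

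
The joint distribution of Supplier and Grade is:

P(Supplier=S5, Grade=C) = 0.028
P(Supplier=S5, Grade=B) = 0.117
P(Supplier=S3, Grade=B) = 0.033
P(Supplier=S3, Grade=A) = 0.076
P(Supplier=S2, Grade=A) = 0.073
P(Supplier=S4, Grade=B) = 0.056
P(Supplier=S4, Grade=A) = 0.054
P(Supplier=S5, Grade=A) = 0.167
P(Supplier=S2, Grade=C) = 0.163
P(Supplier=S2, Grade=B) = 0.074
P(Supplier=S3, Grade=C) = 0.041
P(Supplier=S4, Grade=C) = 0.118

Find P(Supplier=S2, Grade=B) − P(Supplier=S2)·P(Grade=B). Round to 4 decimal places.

P(Supplier=S2) = 0.073 + 0.074 + 0.163 = 0.310.
P(Grade=B) = 0.074 + 0.033 + 0.056 + 0.117 = 0.280.
P(Supplier=S2, Grade=B) − P(Supplier=S2)P(Grade=B) = 0.074 − 0.310×0.280 = -0.0128.

-0.0128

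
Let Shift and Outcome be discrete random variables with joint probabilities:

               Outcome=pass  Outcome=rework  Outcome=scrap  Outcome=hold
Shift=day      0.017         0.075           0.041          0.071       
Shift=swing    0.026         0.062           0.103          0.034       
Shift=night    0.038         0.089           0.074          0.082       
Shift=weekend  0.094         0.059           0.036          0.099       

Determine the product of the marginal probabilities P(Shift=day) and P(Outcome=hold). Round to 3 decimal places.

P(Shift=day) = 0.017 + 0.075 + 0.041 + 0.071 = 0.204.
P(Outcome=hold) = 0.071 + 0.034 + 0.082 + 0.099 = 0.286.
Product: 0.204 × 0.286 = 0.058.

0.058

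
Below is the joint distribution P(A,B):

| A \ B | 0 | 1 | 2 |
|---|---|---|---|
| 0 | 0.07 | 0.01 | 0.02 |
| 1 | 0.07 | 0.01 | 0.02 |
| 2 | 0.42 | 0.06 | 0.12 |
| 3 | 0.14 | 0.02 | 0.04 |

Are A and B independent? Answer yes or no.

Every cell satisfies P(A,B) = P(A)·P(B). For instance P(A=3) = 0.20, P(B=2) = 0.20, and 0.20×0.20 = 0.04 matches the joint entry. So A and B are independent.

yes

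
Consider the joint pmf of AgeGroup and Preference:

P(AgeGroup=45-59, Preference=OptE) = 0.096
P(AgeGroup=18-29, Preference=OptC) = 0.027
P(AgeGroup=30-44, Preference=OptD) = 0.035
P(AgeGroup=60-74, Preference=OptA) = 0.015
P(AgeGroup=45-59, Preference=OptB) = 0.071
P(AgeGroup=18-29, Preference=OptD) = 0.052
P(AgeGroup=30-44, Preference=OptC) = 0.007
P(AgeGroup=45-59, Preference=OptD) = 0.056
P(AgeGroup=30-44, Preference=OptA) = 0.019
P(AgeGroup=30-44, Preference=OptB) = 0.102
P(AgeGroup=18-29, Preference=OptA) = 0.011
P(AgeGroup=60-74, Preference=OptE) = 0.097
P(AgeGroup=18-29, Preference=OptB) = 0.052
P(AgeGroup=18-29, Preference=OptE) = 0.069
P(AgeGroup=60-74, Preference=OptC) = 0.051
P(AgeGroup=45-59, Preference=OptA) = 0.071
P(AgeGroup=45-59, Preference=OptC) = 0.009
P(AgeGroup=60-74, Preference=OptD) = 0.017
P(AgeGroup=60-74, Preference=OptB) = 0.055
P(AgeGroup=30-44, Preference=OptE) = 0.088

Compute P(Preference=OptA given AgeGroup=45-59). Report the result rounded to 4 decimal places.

0.2343

P(AgeGroup=45-59) = 0.071 + 0.071 + 0.009 + 0.056 + 0.096 = 0.303.
P(Preference=OptA | AgeGroup=45-59) = 0.071/0.303 = 0.2343.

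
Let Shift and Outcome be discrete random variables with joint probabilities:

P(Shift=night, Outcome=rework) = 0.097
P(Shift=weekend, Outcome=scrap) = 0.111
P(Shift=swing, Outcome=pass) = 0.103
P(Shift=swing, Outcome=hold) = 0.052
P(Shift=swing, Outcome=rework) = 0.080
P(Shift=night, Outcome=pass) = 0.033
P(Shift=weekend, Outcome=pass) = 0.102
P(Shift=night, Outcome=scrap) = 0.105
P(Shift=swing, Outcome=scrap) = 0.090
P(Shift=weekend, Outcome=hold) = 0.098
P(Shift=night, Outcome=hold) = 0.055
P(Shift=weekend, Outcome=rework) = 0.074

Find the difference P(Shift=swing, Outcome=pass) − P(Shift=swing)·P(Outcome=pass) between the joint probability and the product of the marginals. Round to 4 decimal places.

P(Shift=swing) = 0.103 + 0.080 + 0.090 + 0.052 = 0.325.
P(Outcome=pass) = 0.103 + 0.033 + 0.102 = 0.238.
P(Shift=swing, Outcome=pass) − P(Shift=swing)P(Outcome=pass) = 0.103 − 0.325×0.238 = 0.0257.

0.0257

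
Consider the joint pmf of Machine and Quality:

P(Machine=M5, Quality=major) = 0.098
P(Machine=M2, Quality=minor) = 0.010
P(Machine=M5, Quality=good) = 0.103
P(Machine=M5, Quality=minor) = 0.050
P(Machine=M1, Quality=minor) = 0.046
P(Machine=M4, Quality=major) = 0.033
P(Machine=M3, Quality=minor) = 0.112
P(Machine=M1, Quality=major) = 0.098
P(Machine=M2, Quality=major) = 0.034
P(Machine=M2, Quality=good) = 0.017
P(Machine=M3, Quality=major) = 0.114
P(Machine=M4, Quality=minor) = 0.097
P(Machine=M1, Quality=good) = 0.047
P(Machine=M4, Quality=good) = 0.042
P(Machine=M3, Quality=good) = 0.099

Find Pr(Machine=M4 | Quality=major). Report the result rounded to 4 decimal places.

P(Quality=major) = 0.098 + 0.034 + 0.114 + 0.033 + 0.098 = 0.377.
P(Machine=M4 | Quality=major) = 0.033/0.377 = 0.0875.

0.0875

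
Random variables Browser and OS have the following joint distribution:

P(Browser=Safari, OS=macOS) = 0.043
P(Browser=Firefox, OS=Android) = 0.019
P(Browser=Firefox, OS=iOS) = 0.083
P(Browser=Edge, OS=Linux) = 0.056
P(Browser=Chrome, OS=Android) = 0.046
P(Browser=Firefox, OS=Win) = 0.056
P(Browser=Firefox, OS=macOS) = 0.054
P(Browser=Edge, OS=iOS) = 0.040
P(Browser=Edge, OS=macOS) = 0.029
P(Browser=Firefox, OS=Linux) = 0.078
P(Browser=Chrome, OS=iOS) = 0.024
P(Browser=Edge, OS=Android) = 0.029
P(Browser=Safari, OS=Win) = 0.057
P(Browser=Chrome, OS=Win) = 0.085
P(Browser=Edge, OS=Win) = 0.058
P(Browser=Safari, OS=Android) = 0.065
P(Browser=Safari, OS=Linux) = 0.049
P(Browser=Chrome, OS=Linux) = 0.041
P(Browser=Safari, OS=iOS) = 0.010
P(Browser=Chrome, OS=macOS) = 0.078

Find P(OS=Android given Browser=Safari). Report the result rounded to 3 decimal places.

0.290

P(Browser=Safari) = 0.057 + 0.043 + 0.049 + 0.010 + 0.065 = 0.224.
P(OS=Android | Browser=Safari) = 0.065/0.224 = 0.290.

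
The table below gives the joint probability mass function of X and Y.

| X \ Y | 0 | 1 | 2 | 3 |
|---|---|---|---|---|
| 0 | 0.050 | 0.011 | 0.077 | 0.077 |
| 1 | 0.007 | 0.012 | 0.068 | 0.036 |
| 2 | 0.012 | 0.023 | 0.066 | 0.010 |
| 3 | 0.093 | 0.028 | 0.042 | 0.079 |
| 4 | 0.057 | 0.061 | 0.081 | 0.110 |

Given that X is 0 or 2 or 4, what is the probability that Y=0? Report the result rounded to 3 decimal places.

P(X=0) = 0.050 + 0.011 + 0.077 + 0.077 = 0.215.
P(X=2) = 0.012 + 0.023 + 0.066 + 0.010 = 0.111.
P(X=4) = 0.057 + 0.061 + 0.081 + 0.110 = 0.309.
P(X ∈ {0, 2, 4}) = 0.215 + 0.111 + 0.309 = 0.635; P(Y=0, X ∈ {0, 2, 4}) = 0.050 + 0.012 + 0.057 = 0.119.
P(Y=0 | X ∈ {0, 2, 4}) = 0.119/0.635 = 0.187.

0.187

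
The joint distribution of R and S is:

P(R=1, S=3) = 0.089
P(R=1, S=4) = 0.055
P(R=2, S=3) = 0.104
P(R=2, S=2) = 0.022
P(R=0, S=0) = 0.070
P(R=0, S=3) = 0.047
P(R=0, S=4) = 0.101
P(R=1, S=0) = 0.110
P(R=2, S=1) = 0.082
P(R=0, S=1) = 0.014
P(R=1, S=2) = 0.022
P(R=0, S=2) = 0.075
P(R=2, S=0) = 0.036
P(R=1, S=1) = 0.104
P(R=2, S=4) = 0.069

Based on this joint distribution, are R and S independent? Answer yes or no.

no

P(R=0) = 0.307 and P(S=1) = 0.200, so their product is 0.06140, but P(R=0, S=1) = 0.014. Since these differ, R and S are not independent.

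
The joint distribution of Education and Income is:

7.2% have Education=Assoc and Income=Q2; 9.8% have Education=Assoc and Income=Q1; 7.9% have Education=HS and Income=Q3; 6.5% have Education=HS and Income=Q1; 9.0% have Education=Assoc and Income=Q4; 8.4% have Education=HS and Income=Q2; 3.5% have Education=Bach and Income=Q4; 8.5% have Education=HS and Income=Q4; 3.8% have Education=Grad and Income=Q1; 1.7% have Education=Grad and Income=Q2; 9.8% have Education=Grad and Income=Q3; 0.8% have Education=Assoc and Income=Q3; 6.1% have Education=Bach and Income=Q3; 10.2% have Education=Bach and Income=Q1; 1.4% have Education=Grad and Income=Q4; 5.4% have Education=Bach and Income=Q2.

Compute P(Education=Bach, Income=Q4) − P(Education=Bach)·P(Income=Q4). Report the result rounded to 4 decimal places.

-0.0214

P(Education=Bach) = 0.102 + 0.054 + 0.061 + 0.035 = 0.252.
P(Income=Q4) = 0.085 + 0.090 + 0.035 + 0.014 = 0.224.
P(Education=Bach, Income=Q4) − P(Education=Bach)P(Income=Q4) = 0.035 − 0.252×0.224 = -0.0214.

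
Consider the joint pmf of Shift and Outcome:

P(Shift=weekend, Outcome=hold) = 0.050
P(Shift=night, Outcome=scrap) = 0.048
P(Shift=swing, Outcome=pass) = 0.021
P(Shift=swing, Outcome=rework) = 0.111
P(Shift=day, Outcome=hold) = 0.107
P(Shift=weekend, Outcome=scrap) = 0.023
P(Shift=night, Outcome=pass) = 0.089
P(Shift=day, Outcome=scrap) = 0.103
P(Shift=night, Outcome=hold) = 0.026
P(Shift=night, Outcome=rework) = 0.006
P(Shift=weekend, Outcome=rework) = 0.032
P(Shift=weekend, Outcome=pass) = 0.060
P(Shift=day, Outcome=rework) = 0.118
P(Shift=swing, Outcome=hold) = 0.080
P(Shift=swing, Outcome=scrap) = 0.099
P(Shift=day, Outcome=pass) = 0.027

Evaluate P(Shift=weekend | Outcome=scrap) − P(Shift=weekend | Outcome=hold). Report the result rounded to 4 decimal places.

P(Outcome=scrap) = 0.103 + 0.099 + 0.048 + 0.023 = 0.273; P(Shift=weekend | Outcome=scrap) = 0.023/0.273 = 0.08425.
P(Outcome=hold) = 0.107 + 0.080 + 0.026 + 0.050 = 0.263; P(Shift=weekend | Outcome=hold) = 0.050/0.263 = 0.19011.
Difference = -0.1059.

-0.1059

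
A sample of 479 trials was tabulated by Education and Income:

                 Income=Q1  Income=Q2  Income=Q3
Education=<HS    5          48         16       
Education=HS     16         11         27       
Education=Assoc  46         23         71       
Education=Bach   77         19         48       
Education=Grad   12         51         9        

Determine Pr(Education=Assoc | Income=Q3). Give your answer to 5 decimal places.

0.41520

Total with Income=Q3: 16 + 27 + 71 + 48 + 9 = 171.
P(Education=Assoc | Income=Q3) = 71/171 = 0.41520.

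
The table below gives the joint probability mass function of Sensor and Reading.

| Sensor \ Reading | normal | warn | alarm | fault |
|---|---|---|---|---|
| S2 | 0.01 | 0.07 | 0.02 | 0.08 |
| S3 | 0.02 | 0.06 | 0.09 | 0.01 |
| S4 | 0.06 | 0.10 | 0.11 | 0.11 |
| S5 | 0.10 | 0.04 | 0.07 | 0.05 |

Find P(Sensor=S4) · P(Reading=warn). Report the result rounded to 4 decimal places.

0.1026

P(Sensor=S4) = 0.06 + 0.10 + 0.11 + 0.11 = 0.38.
P(Reading=warn) = 0.07 + 0.06 + 0.10 + 0.04 = 0.27.
Product: 0.38 × 0.27 = 0.1026.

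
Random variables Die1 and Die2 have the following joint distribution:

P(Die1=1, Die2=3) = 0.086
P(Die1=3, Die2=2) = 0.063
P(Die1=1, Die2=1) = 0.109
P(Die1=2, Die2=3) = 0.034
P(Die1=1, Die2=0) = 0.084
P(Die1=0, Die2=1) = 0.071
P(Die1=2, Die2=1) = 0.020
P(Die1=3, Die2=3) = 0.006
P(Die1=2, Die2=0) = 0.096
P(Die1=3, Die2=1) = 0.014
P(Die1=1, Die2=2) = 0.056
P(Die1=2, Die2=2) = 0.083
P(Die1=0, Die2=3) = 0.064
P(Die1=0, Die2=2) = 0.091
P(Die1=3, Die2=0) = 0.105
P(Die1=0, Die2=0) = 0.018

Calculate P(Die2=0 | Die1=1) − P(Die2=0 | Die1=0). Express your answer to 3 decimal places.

P(Die1=1) = 0.084 + 0.109 + 0.056 + 0.086 = 0.335; P(Die2=0 | Die1=1) = 0.084/0.335 = 0.2507.
P(Die1=0) = 0.018 + 0.071 + 0.091 + 0.064 = 0.244; P(Die2=0 | Die1=0) = 0.018/0.244 = 0.0738.
Difference = 0.177.

0.177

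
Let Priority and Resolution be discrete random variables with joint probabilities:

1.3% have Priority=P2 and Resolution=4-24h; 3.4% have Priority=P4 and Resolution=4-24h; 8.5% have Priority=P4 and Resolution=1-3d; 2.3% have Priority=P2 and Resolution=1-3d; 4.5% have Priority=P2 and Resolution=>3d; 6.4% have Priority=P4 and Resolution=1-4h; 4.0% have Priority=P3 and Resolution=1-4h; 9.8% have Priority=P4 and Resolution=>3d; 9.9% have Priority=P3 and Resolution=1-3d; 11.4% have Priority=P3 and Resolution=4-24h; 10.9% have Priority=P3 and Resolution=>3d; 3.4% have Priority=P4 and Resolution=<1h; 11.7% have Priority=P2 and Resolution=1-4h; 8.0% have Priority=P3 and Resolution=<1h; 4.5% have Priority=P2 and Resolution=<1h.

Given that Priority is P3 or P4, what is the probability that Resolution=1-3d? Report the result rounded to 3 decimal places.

P(Priority=P3) = 0.080 + 0.040 + 0.114 + 0.099 + 0.109 = 0.442.
P(Priority=P4) = 0.034 + 0.064 + 0.034 + 0.085 + 0.098 = 0.315.
P(Priority ∈ {P3, P4}) = 0.442 + 0.315 = 0.757; P(Resolution=1-3d, Priority ∈ {P3, P4}) = 0.099 + 0.085 = 0.184.
P(Resolution=1-3d | Priority ∈ {P3, P4}) = 0.184/0.757 = 0.243.

0.243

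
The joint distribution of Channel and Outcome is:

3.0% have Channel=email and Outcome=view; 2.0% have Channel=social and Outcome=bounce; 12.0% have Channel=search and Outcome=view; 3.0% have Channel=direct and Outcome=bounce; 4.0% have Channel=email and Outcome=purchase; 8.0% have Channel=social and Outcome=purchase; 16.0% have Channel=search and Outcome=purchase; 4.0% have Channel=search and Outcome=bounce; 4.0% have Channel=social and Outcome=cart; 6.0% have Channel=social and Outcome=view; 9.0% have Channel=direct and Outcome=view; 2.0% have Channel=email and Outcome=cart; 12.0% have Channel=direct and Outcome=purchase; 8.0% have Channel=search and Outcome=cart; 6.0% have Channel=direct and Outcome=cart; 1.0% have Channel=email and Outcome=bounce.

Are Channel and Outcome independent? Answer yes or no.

yes

Every cell satisfies P(Channel,Outcome) = P(Channel)·P(Outcome). For instance P(Channel=direct) = 0.300, P(Outcome=view) = 0.300, and 0.300×0.300 = 0.090 matches the joint entry. So Channel and Outcome are independent.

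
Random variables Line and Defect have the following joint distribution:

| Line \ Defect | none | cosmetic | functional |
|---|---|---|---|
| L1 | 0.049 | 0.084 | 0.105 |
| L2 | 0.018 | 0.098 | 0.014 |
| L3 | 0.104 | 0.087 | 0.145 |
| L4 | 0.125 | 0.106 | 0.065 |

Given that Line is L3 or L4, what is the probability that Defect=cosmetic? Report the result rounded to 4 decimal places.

0.3054

P(Line=L3) = 0.104 + 0.087 + 0.145 = 0.336.
P(Line=L4) = 0.125 + 0.106 + 0.065 = 0.296.
P(Line ∈ {L3, L4}) = 0.336 + 0.296 = 0.632; P(Defect=cosmetic, Line ∈ {L3, L4}) = 0.087 + 0.106 = 0.193.
P(Defect=cosmetic | Line ∈ {L3, L4}) = 0.193/0.632 = 0.3054.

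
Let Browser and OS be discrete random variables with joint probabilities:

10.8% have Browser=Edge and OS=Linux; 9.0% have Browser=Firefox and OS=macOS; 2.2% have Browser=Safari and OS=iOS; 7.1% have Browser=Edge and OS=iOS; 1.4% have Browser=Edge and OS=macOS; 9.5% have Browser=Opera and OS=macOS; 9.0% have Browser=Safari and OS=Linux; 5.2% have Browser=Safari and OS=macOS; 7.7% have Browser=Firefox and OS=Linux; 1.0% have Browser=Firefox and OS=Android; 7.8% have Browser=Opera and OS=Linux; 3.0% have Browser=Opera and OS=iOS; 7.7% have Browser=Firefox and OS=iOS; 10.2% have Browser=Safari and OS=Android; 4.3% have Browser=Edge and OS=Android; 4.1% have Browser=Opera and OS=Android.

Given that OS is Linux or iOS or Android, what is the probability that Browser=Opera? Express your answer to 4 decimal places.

0.1989

P(OS=Linux) = 0.077 + 0.090 + 0.108 + 0.078 = 0.353.
P(OS=iOS) = 0.077 + 0.022 + 0.071 + 0.030 = 0.200.
P(OS=Android) = 0.010 + 0.102 + 0.043 + 0.041 = 0.196.
P(OS ∈ {Linux, iOS, Android}) = 0.353 + 0.200 + 0.196 = 0.749; P(Browser=Opera, OS ∈ {Linux, iOS, Android}) = 0.078 + 0.030 + 0.041 = 0.149.
P(Browser=Opera | OS ∈ {Linux, iOS, Android}) = 0.149/0.749 = 0.1989.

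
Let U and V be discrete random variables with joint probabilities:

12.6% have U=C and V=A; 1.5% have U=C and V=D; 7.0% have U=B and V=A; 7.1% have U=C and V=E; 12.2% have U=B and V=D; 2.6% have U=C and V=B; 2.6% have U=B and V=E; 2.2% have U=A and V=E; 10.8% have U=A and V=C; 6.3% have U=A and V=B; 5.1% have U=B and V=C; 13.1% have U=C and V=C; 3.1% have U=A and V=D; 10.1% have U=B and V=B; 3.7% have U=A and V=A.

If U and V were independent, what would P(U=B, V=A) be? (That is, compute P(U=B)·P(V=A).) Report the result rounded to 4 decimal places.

0.0862

P(U=B) = 0.070 + 0.101 + 0.051 + 0.122 + 0.026 = 0.370.
P(V=A) = 0.037 + 0.070 + 0.126 = 0.233.
Product: 0.370 × 0.233 = 0.0862.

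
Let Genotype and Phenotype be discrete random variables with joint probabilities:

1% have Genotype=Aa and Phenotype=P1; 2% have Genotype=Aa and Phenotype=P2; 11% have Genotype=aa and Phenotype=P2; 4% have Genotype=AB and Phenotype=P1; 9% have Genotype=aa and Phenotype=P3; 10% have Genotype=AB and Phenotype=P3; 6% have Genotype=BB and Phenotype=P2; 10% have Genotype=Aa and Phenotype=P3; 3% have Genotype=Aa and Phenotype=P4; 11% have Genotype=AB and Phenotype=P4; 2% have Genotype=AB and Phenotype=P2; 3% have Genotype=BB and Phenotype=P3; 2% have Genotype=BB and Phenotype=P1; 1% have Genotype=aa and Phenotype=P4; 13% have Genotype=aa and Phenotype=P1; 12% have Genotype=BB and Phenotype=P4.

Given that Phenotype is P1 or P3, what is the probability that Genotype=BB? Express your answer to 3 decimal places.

0.096

P(Phenotype=P1) = 0.01 + 0.13 + 0.04 + 0.02 = 0.20.
P(Phenotype=P3) = 0.10 + 0.09 + 0.10 + 0.03 = 0.32.
P(Phenotype ∈ {P1, P3}) = 0.20 + 0.32 = 0.52; P(Genotype=BB, Phenotype ∈ {P1, P3}) = 0.02 + 0.03 = 0.05.
P(Genotype=BB | Phenotype ∈ {P1, P3}) = 0.05/0.52 = 0.096.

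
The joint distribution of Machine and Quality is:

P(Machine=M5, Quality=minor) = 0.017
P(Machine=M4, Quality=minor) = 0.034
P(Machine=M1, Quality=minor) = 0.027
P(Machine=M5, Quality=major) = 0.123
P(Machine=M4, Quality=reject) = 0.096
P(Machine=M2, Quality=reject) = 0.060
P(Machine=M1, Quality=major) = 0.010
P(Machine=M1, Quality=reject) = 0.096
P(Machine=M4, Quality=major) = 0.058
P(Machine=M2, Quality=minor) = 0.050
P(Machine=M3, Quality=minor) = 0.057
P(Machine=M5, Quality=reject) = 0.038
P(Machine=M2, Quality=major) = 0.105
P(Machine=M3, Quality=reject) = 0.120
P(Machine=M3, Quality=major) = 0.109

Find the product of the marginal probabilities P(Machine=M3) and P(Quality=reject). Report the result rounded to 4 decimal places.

0.1173

P(Machine=M3) = 0.057 + 0.109 + 0.120 = 0.286.
P(Quality=reject) = 0.096 + 0.060 + 0.120 + 0.096 + 0.038 = 0.410.
Product: 0.286 × 0.410 = 0.1173.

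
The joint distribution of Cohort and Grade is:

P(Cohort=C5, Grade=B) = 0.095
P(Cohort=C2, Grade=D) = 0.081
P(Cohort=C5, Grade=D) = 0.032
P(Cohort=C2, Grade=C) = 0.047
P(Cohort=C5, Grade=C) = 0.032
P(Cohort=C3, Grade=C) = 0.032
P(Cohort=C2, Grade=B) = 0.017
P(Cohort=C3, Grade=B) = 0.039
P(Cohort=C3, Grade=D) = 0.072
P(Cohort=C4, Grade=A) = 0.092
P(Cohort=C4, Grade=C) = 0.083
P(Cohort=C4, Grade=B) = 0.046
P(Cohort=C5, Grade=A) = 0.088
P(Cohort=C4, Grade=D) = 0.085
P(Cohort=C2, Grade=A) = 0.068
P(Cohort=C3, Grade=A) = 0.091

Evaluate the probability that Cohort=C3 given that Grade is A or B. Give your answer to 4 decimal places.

P(Grade=A) = 0.068 + 0.091 + 0.092 + 0.088 = 0.339.
P(Grade=B) = 0.017 + 0.039 + 0.046 + 0.095 = 0.197.
P(Grade ∈ {A, B}) = 0.339 + 0.197 = 0.536; P(Cohort=C3, Grade ∈ {A, B}) = 0.091 + 0.039 = 0.130.
P(Cohort=C3 | Grade ∈ {A, B}) = 0.130/0.536 = 0.2425.

0.2425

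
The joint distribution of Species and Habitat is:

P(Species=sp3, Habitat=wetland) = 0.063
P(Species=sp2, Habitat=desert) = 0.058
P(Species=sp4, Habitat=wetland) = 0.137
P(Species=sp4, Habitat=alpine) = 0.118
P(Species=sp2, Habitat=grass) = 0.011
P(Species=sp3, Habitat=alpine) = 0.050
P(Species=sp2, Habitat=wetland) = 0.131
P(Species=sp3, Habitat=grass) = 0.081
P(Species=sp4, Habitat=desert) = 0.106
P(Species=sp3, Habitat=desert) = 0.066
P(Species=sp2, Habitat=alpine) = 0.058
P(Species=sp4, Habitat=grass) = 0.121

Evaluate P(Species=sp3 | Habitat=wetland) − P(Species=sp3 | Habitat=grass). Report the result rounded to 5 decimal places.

P(Habitat=wetland) = 0.131 + 0.063 + 0.137 = 0.331; P(Species=sp3 | Habitat=wetland) = 0.063/0.331 = 0.190332.
P(Habitat=grass) = 0.011 + 0.081 + 0.121 = 0.213; P(Species=sp3 | Habitat=grass) = 0.081/0.213 = 0.380282.
Difference = -0.18995.

-0.18995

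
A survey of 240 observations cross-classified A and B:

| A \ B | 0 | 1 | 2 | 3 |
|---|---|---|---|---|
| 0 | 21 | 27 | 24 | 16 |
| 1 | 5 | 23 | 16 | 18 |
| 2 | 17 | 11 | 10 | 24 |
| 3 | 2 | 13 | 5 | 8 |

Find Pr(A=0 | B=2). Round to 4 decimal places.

0.4364

Total with B=2: 24 + 16 + 10 + 5 = 55.
P(A=0 | B=2) = 24/55 = 0.4364.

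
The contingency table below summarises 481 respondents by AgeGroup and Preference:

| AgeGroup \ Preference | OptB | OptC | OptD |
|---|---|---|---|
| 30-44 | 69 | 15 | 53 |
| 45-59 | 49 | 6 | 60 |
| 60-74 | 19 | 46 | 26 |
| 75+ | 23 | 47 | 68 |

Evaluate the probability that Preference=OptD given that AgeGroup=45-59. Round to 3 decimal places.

0.522

Total with AgeGroup=45-59: 49 + 6 + 60 = 115.
P(Preference=OptD | AgeGroup=45-59) = 60/115 = 0.522.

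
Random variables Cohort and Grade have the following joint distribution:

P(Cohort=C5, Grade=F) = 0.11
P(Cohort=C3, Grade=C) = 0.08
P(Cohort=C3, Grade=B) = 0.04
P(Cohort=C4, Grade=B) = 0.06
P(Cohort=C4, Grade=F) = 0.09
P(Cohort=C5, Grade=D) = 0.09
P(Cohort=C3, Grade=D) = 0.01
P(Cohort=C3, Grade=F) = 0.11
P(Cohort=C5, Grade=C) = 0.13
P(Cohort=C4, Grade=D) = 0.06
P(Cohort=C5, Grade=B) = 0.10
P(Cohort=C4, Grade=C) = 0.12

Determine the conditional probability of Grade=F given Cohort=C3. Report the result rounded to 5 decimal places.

P(Cohort=C3) = 0.04 + 0.08 + 0.01 + 0.11 = 0.24.
P(Grade=F | Cohort=C3) = 0.11/0.24 = 0.45833.

0.45833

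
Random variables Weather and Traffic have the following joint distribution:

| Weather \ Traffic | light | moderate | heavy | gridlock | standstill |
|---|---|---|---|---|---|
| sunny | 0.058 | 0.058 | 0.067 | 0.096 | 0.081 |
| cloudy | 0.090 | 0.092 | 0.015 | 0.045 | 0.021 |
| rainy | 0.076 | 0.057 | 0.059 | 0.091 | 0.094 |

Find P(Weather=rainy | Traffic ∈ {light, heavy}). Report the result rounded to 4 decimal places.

0.3699

P(Traffic=light) = 0.058 + 0.090 + 0.076 = 0.224.
P(Traffic=heavy) = 0.067 + 0.015 + 0.059 = 0.141.
P(Traffic ∈ {light, heavy}) = 0.224 + 0.141 = 0.365; P(Weather=rainy, Traffic ∈ {light, heavy}) = 0.076 + 0.059 = 0.135.
P(Weather=rainy | Traffic ∈ {light, heavy}) = 0.135/0.365 = 0.3699.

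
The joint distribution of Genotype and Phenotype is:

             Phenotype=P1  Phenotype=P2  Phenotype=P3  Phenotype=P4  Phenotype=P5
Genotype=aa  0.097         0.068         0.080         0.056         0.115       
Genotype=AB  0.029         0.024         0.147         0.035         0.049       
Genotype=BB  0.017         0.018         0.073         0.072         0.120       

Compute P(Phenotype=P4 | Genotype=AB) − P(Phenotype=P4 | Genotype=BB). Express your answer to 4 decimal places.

-0.1168

P(Genotype=AB) = 0.029 + 0.024 + 0.147 + 0.035 + 0.049 = 0.284; P(Phenotype=P4 | Genotype=AB) = 0.035/0.284 = 0.12324.
P(Genotype=BB) = 0.017 + 0.018 + 0.073 + 0.072 + 0.120 = 0.300; P(Phenotype=P4 | Genotype=BB) = 0.072/0.300 = 0.24000.
Difference = -0.1168.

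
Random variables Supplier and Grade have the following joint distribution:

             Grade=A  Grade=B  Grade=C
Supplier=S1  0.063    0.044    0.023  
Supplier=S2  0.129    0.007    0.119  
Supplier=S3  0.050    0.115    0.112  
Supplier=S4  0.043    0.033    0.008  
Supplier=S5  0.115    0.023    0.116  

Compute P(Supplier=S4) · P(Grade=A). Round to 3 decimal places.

0.034

P(Supplier=S4) = 0.043 + 0.033 + 0.008 = 0.084.
P(Grade=A) = 0.063 + 0.129 + 0.050 + 0.043 + 0.115 = 0.400.
Product: 0.084 × 0.400 = 0.034.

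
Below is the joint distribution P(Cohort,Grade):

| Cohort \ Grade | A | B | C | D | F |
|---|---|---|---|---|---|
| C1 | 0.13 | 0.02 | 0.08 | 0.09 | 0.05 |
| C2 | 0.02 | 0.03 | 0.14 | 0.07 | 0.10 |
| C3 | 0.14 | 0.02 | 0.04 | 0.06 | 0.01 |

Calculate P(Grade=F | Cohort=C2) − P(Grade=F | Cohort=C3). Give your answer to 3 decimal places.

P(Cohort=C2) = 0.02 + 0.03 + 0.14 + 0.07 + 0.10 = 0.36; P(Grade=F | Cohort=C2) = 0.10/0.36 = 0.2778.
P(Cohort=C3) = 0.14 + 0.02 + 0.04 + 0.06 + 0.01 = 0.27; P(Grade=F | Cohort=C3) = 0.01/0.27 = 0.0370.
Difference = 0.241.

0.241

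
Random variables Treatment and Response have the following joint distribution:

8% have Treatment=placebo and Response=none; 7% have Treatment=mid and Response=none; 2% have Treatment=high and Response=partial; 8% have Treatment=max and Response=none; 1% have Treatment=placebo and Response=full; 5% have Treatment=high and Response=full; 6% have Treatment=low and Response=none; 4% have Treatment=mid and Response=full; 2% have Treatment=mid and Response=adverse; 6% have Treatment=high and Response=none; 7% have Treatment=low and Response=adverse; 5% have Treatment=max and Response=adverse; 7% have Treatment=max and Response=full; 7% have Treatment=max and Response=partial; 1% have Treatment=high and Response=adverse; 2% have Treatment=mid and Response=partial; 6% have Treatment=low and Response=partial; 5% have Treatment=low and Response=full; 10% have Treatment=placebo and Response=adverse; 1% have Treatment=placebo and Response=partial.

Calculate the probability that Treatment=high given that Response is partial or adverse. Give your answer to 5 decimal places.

0.06977

P(Response=partial) = 0.01 + 0.06 + 0.02 + 0.02 + 0.07 = 0.18.
P(Response=adverse) = 0.10 + 0.07 + 0.02 + 0.01 + 0.05 = 0.25.
P(Response ∈ {partial, adverse}) = 0.18 + 0.25 = 0.43; P(Treatment=high, Response ∈ {partial, adverse}) = 0.02 + 0.01 = 0.03.
P(Treatment=high | Response ∈ {partial, adverse}) = 0.03/0.43 = 0.06977.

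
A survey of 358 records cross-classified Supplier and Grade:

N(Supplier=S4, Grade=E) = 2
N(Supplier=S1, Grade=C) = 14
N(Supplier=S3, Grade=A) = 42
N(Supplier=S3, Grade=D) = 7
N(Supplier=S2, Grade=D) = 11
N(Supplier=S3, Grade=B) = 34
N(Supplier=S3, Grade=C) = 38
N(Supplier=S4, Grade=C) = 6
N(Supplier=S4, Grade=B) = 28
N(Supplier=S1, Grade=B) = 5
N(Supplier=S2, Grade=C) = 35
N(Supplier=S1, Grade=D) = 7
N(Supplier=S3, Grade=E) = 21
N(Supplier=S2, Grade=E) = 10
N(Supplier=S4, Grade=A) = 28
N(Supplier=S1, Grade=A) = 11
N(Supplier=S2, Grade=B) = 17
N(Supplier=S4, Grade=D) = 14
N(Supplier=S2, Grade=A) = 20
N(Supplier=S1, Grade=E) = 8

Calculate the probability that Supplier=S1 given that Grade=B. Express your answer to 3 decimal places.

Total with Grade=B: 5 + 17 + 34 + 28 = 84.
P(Supplier=S1 | Grade=B) = 5/84 = 0.060.

0.060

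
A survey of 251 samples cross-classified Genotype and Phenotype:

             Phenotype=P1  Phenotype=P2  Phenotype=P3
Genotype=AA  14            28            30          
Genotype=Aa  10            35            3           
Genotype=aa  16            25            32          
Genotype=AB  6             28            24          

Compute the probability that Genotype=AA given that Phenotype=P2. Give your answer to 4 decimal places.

0.2414

Total with Phenotype=P2: 28 + 35 + 25 + 28 = 116.
P(Genotype=AA | Phenotype=P2) = 28/116 = 0.2414.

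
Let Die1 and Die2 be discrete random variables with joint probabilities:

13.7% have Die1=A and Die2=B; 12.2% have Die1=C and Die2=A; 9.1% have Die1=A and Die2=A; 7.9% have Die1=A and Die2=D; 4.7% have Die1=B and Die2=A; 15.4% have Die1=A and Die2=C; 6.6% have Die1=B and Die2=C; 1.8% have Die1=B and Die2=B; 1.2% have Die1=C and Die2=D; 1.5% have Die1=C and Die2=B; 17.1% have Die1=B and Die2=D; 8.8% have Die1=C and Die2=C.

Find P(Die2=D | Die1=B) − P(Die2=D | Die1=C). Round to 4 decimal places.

0.5156

P(Die1=B) = 0.047 + 0.018 + 0.066 + 0.171 = 0.302; P(Die2=D | Die1=B) = 0.171/0.302 = 0.56623.
P(Die1=C) = 0.122 + 0.015 + 0.088 + 0.012 = 0.237; P(Die2=D | Die1=C) = 0.012/0.237 = 0.05063.
Difference = 0.5156.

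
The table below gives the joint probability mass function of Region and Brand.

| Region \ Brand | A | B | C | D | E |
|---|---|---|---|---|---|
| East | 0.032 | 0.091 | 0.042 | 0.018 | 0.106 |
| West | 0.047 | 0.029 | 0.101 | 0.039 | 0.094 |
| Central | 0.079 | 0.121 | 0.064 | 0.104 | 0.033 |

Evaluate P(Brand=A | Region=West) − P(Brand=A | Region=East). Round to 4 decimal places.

P(Region=West) = 0.047 + 0.029 + 0.101 + 0.039 + 0.094 = 0.310; P(Brand=A | Region=West) = 0.047/0.310 = 0.15161.
P(Region=East) = 0.032 + 0.091 + 0.042 + 0.018 + 0.106 = 0.289; P(Brand=A | Region=East) = 0.032/0.289 = 0.11073.
Difference = 0.0409.

0.0409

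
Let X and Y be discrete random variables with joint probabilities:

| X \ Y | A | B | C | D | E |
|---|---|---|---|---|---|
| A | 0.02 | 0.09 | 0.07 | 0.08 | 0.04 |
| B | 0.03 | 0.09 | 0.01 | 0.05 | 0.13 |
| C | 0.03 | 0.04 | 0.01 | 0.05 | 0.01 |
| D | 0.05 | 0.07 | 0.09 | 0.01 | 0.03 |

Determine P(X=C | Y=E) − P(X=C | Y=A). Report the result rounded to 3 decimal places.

P(Y=E) = 0.04 + 0.13 + 0.01 + 0.03 = 0.21; P(X=C | Y=E) = 0.01/0.21 = 0.0476.
P(Y=A) = 0.02 + 0.03 + 0.03 + 0.05 = 0.13; P(X=C | Y=A) = 0.03/0.13 = 0.2308.
Difference = -0.183.

-0.183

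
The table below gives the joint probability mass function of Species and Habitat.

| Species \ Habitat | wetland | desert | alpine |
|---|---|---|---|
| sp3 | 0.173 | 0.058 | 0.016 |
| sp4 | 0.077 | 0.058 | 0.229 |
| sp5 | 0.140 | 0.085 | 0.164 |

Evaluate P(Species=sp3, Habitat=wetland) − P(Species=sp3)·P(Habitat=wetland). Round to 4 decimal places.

P(Species=sp3) = 0.173 + 0.058 + 0.016 = 0.247.
P(Habitat=wetland) = 0.173 + 0.077 + 0.140 = 0.390.
P(Species=sp3, Habitat=wetland) − P(Species=sp3)P(Habitat=wetland) = 0.173 − 0.247×0.390 = 0.0767.

0.0767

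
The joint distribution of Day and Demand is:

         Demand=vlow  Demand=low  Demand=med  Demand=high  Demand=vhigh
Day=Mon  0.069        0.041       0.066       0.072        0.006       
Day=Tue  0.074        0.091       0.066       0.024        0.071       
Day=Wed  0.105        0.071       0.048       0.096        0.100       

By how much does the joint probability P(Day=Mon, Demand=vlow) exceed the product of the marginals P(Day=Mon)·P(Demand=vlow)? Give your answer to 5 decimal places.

0.00601

P(Day=Mon) = 0.069 + 0.041 + 0.066 + 0.072 + 0.006 = 0.254.
P(Demand=vlow) = 0.069 + 0.074 + 0.105 = 0.248.
P(Day=Mon, Demand=vlow) − P(Day=Mon)P(Demand=vlow) = 0.069 − 0.254×0.248 = 0.00601.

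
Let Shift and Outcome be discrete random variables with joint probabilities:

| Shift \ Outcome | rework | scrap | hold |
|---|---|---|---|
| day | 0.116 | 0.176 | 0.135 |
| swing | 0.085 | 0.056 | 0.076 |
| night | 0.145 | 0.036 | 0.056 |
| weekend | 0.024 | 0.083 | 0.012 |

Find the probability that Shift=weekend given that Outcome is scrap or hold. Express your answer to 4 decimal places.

0.1508

P(Outcome=scrap) = 0.176 + 0.056 + 0.036 + 0.083 = 0.351.
P(Outcome=hold) = 0.135 + 0.076 + 0.056 + 0.012 = 0.279.
P(Outcome ∈ {scrap, hold}) = 0.351 + 0.279 = 0.630; P(Shift=weekend, Outcome ∈ {scrap, hold}) = 0.083 + 0.012 = 0.095.
P(Shift=weekend | Outcome ∈ {scrap, hold}) = 0.095/0.630 = 0.1508.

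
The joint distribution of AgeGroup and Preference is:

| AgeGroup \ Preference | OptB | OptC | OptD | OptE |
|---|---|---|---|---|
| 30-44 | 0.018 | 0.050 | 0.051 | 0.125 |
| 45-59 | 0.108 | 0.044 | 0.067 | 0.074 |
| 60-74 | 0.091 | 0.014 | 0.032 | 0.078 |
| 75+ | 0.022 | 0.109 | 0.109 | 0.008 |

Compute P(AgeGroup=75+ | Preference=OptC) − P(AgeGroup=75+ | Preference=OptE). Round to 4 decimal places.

P(Preference=OptC) = 0.050 + 0.044 + 0.014 + 0.109 = 0.217; P(AgeGroup=75+ | Preference=OptC) = 0.109/0.217 = 0.50230.
P(Preference=OptE) = 0.125 + 0.074 + 0.078 + 0.008 = 0.285; P(AgeGroup=75+ | Preference=OptE) = 0.008/0.285 = 0.02807.
Difference = 0.4742.

0.4742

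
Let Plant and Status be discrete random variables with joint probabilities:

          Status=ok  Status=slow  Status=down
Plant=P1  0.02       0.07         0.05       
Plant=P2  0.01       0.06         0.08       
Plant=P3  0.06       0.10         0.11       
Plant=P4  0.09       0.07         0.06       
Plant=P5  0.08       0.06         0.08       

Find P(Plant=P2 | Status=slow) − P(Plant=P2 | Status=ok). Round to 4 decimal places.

0.1282

P(Status=slow) = 0.07 + 0.06 + 0.10 + 0.07 + 0.06 = 0.36; P(Plant=P2 | Status=slow) = 0.06/0.36 = 0.16667.
P(Status=ok) = 0.02 + 0.01 + 0.06 + 0.09 + 0.08 = 0.26; P(Plant=P2 | Status=ok) = 0.01/0.26 = 0.03846.
Difference = 0.1282.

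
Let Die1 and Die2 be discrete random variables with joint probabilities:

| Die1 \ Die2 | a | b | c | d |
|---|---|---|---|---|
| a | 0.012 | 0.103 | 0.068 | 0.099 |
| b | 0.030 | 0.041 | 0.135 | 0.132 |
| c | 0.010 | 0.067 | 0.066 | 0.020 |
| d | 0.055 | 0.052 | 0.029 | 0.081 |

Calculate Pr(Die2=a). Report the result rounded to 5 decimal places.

0.10700

P(Die2=a) = 0.012 + 0.030 + 0.010 + 0.055 = 0.107.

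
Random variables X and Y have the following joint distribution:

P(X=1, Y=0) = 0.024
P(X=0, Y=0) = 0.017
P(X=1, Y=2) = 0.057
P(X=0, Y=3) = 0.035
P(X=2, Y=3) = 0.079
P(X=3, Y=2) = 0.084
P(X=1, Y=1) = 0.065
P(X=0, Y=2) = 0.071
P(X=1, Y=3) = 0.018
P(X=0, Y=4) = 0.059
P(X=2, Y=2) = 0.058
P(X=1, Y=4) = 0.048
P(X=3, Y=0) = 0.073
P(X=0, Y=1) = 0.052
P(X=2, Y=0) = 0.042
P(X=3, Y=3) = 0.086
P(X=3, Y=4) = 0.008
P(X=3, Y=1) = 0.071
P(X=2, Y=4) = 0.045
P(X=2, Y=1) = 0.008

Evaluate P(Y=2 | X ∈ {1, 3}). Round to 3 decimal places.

0.264

P(X=1) = 0.024 + 0.065 + 0.057 + 0.018 + 0.048 = 0.212.
P(X=3) = 0.073 + 0.071 + 0.084 + 0.086 + 0.008 = 0.322.
P(X ∈ {1, 3}) = 0.212 + 0.322 = 0.534; P(Y=2, X ∈ {1, 3}) = 0.057 + 0.084 = 0.141.
P(Y=2 | X ∈ {1, 3}) = 0.141/0.534 = 0.264.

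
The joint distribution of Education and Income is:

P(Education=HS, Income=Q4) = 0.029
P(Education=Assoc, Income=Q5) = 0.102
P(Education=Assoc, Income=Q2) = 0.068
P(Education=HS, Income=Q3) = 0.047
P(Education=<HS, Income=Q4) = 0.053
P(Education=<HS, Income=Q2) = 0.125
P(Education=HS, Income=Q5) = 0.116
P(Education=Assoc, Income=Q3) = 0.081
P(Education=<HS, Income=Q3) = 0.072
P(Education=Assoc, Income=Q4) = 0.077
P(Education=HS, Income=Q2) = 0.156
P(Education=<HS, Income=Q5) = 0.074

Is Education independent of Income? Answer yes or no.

P(Education=Assoc) = 0.328 and P(Income=Q2) = 0.349, so their product is 0.11447, but P(Education=Assoc, Income=Q2) = 0.068. Since these differ, Education and Income are not independent.

no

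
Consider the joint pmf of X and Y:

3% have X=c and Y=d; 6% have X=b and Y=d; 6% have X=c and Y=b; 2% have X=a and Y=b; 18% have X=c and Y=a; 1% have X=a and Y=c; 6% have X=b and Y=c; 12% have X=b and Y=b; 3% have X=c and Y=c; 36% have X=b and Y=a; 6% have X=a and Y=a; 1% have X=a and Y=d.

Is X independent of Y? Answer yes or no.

Every cell satisfies P(X,Y) = P(X)·P(Y). For instance P(X=a) = 0.10, P(Y=d) = 0.10, and 0.10×0.10 = 0.01 matches the joint entry. So X and Y are independent.

yes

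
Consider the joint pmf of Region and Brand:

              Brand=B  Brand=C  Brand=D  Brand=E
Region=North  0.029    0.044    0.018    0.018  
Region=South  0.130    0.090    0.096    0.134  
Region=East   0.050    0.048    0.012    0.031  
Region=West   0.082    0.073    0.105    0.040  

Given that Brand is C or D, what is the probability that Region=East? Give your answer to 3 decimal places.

0.123

P(Brand=C) = 0.044 + 0.090 + 0.048 + 0.073 = 0.255.
P(Brand=D) = 0.018 + 0.096 + 0.012 + 0.105 = 0.231.
P(Brand ∈ {C, D}) = 0.255 + 0.231 = 0.486; P(Region=East, Brand ∈ {C, D}) = 0.048 + 0.012 = 0.060.
P(Region=East | Brand ∈ {C, D}) = 0.060/0.486 = 0.123.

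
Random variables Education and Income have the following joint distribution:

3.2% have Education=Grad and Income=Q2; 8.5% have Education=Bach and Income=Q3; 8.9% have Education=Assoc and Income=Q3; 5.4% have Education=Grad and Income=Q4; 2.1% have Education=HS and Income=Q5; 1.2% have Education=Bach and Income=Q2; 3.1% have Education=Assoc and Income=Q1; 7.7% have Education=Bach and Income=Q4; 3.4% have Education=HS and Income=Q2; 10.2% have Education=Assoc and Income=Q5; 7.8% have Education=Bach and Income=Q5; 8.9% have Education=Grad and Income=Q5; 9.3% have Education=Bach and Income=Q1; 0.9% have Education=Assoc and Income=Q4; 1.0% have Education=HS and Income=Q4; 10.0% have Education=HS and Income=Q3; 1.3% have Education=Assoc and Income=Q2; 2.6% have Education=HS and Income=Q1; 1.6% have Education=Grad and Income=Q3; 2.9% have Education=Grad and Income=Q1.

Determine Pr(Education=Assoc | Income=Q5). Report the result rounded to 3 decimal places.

P(Income=Q5) = 0.021 + 0.102 + 0.078 + 0.089 = 0.290.
P(Education=Assoc | Income=Q5) = 0.102/0.290 = 0.352.

0.352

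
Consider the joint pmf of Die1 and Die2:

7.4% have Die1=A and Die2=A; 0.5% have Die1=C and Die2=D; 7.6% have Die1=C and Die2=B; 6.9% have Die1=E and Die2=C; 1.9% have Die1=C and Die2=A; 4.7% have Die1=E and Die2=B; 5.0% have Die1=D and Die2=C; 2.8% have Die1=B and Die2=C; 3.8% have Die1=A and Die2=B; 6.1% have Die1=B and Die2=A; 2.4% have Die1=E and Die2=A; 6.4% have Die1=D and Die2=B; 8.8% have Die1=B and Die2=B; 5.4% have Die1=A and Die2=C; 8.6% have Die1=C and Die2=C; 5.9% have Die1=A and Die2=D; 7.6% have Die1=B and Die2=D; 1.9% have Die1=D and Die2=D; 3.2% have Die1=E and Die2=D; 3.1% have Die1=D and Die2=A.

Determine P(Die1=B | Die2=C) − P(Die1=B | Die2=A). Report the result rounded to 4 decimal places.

P(Die2=C) = 0.054 + 0.028 + 0.086 + 0.050 + 0.069 = 0.287; P(Die1=B | Die2=C) = 0.028/0.287 = 0.09756.
P(Die2=A) = 0.074 + 0.061 + 0.019 + 0.031 + 0.024 = 0.209; P(Die1=B | Die2=A) = 0.061/0.209 = 0.29187.
Difference = -0.1943.

-0.1943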